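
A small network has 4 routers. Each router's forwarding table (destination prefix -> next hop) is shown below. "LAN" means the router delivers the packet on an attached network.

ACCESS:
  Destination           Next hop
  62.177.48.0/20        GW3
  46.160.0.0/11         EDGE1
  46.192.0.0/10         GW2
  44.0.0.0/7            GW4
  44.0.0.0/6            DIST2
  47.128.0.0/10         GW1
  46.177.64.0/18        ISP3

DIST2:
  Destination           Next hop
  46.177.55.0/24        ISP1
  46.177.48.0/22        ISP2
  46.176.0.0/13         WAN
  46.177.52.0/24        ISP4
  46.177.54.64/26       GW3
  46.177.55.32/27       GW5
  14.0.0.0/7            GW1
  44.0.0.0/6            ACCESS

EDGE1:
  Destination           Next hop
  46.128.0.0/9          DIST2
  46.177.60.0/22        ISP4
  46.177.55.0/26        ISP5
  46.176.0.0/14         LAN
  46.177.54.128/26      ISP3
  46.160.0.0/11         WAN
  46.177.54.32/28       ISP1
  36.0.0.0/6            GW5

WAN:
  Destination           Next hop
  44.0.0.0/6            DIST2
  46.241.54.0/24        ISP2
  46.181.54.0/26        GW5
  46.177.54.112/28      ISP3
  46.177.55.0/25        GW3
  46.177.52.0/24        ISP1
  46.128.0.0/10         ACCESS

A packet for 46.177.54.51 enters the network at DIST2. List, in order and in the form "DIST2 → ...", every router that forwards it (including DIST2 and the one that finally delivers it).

DIST2 → WAN → ACCESS → EDGE1

At DIST2: longest match for 46.177.54.51 is 46.176.0.0/13 -> WAN
At WAN: longest match for 46.177.54.51 is 46.128.0.0/10 -> ACCESS
At ACCESS: longest match for 46.177.54.51 is 46.160.0.0/11 -> EDGE1
At EDGE1: longest match for 46.177.54.51 is 46.176.0.0/14 -> LAN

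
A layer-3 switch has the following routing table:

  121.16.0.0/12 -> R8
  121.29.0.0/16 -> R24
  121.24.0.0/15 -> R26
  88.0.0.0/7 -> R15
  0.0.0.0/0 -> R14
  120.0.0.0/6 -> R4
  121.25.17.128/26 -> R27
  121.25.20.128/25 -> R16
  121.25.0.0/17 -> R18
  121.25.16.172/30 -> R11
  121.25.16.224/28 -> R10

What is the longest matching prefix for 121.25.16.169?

121.25.0.0/17

Entries matching 121.25.16.169:
  0.0.0.0/0 (default, matches everything)
  120.0.0.0/6 (120.0.0.0 - 123.255.255.255)
  121.16.0.0/12 (121.16.0.0 - 121.31.255.255)
  121.24.0.0/15 (121.24.0.0 - 121.25.255.255)
  121.25.0.0/17 (121.25.0.0 - 121.25.127.255)
Most specific is 121.25.0.0/17.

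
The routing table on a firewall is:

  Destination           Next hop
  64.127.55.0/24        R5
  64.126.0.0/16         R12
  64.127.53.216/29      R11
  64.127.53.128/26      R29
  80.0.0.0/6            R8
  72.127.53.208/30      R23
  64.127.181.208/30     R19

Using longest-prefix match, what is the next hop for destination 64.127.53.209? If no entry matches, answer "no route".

No entry's prefix contains 64.127.53.209; there is no default route.

no route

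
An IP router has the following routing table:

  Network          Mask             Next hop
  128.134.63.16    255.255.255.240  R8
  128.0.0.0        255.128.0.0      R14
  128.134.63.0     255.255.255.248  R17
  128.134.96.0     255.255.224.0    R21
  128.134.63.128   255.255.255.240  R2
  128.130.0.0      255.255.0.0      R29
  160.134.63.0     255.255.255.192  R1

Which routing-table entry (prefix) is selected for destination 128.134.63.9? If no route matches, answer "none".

128.134.63.9 is outside every listed prefix and there is no default route.

none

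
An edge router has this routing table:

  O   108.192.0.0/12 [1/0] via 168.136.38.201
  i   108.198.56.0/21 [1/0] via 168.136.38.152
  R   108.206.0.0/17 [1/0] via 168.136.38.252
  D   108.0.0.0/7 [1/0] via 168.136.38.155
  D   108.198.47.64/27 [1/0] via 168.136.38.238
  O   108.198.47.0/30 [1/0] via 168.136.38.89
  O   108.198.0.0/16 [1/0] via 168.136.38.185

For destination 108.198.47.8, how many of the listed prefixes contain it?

Prefixes containing 108.198.47.8:
  108.0.0.0/7 (108.0.0.0 - 109.255.255.255)
  108.192.0.0/12 (108.192.0.0 - 108.207.255.255)
  108.198.0.0/16 (108.198.0.0 - 108.198.255.255)
Total matching entries: 3.

3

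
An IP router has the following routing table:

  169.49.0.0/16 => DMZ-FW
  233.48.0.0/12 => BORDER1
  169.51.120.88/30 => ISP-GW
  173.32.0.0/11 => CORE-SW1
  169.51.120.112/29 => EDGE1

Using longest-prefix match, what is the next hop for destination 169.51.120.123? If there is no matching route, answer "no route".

no route

No entry's prefix contains 169.51.120.123; there is no default route.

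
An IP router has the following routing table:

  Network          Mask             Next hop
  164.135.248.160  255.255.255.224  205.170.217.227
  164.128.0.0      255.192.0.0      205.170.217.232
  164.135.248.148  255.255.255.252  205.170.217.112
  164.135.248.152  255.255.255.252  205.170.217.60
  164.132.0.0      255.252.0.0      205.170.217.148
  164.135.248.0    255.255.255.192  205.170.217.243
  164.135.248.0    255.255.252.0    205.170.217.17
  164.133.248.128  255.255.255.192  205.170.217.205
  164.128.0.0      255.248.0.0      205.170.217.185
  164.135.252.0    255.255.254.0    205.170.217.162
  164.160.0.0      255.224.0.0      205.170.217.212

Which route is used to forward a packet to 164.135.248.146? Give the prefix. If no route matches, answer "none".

Entries matching 164.135.248.146:
  164.128.0.0/10 (164.128.0.0 - 164.191.255.255)
  164.128.0.0/13 (164.128.0.0 - 164.135.255.255)
  164.132.0.0/14 (164.132.0.0 - 164.135.255.255)
  164.135.248.0/22 (164.135.248.0 - 164.135.251.255)
Most specific is 164.135.248.0/22.

164.135.248.0/22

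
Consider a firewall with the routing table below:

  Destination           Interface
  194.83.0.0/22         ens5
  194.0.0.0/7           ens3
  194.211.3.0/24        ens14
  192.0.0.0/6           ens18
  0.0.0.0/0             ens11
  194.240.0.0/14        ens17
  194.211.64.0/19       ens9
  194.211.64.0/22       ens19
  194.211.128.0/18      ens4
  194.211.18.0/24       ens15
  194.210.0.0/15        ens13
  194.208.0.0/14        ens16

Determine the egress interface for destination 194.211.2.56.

Routes whose prefix contains 194.211.2.56:
  0.0.0.0/0 (default, matches everything) -> ens11
  192.0.0.0/6 (192.0.0.0 - 195.255.255.255) -> ens18
  194.0.0.0/7 (194.0.0.0 - 195.255.255.255) -> ens3
  194.208.0.0/14 (194.208.0.0 - 194.211.255.255) -> ens16
  194.210.0.0/15 (194.210.0.0 - 194.211.255.255) -> ens13
More-specific entries that do NOT match:
  194.211.3.0/24 (194.211.3.0 - 194.211.3.255) does not contain 194.211.2.56
  194.211.18.0/24 (194.211.18.0 - 194.211.18.255) does not contain 194.211.2.56
  194.83.0.0/22 (194.83.0.0 - 194.83.3.255) does not contain 194.211.2.56
  194.211.64.0/22 (194.211.64.0 - 194.211.67.255) does not contain 194.211.2.56
  194.211.64.0/19 (194.211.64.0 - 194.211.95.255) does not contain 194.211.2.56
  194.211.128.0/18 (194.211.128.0 - 194.211.191.255) does not contain 194.211.2.56
Longest matching prefix is /15 -> interface ens13.

ens13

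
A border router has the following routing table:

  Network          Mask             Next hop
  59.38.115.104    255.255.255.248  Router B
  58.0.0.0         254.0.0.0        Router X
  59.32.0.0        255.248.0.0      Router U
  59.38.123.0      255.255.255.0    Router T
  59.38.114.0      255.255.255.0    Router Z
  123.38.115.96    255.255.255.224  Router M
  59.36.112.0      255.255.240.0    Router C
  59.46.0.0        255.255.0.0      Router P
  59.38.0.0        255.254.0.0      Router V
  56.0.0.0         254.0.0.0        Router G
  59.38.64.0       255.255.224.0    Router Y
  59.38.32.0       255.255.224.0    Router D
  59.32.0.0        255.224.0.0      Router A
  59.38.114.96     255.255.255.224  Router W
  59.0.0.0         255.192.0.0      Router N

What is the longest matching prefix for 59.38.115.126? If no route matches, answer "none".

Entries matching 59.38.115.126:
  58.0.0.0/7 (58.0.0.0 - 59.255.255.255)
  59.0.0.0/10 (59.0.0.0 - 59.63.255.255)
  59.32.0.0/11 (59.32.0.0 - 59.63.255.255)
  59.32.0.0/13 (59.32.0.0 - 59.39.255.255)
  59.38.0.0/15 (59.38.0.0 - 59.39.255.255)
Most specific is 59.38.0.0/15.

59.38.0.0/15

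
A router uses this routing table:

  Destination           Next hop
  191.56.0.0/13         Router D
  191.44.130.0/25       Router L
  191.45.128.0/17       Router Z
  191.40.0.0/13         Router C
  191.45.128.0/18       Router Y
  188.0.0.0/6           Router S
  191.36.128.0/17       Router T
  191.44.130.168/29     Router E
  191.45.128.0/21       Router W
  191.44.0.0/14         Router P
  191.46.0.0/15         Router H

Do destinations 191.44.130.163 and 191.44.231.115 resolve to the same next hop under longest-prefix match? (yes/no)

yes

191.44.130.163: longest match 191.44.0.0/14 -> Router P
191.44.231.115: longest match 191.44.0.0/14 -> Router P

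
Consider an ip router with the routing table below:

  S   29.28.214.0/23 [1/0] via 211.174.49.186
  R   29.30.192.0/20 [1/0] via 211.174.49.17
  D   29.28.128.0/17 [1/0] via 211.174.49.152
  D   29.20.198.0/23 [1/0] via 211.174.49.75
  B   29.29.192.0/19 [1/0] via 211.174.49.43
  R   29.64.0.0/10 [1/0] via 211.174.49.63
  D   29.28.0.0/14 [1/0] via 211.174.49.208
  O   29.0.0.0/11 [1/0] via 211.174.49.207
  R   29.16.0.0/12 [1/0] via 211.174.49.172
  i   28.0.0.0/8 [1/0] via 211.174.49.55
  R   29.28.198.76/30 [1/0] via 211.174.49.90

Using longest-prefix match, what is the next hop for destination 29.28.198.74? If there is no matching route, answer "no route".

Routes whose prefix contains 29.28.198.74:
  29.0.0.0/11 (29.0.0.0 - 29.31.255.255) -> 211.174.49.207
  29.16.0.0/12 (29.16.0.0 - 29.31.255.255) -> 211.174.49.172
  29.28.0.0/14 (29.28.0.0 - 29.31.255.255) -> 211.174.49.208
  29.28.128.0/17 (29.28.128.0 - 29.28.255.255) -> 211.174.49.152
More-specific entries that do NOT match:
  29.28.198.76/30 (29.28.198.76 - 29.28.198.79) does not contain 29.28.198.74
  29.28.214.0/23 (29.28.214.0 - 29.28.215.255) does not contain 29.28.198.74
  29.20.198.0/23 (29.20.198.0 - 29.20.199.255) does not contain 29.28.198.74
  29.30.192.0/20 (29.30.192.0 - 29.30.207.255) does not contain 29.28.198.74
  29.29.192.0/19 (29.29.192.0 - 29.29.223.255) does not contain 29.28.198.74
Longest matching prefix is /17 -> next hop 211.174.49.152.

211.174.49.152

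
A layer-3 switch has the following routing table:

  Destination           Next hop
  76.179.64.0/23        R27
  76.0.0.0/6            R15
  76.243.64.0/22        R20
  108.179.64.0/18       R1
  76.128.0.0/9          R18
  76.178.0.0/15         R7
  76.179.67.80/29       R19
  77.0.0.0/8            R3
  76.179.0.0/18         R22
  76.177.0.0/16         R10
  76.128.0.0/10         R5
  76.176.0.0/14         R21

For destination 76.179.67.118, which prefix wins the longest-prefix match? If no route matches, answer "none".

76.178.0.0/15

Entries matching 76.179.67.118:
  76.0.0.0/6 (76.0.0.0 - 79.255.255.255)
  76.128.0.0/9 (76.128.0.0 - 76.255.255.255)
  76.128.0.0/10 (76.128.0.0 - 76.191.255.255)
  76.176.0.0/14 (76.176.0.0 - 76.179.255.255)
  76.178.0.0/15 (76.178.0.0 - 76.179.255.255)
Most specific is 76.178.0.0/15.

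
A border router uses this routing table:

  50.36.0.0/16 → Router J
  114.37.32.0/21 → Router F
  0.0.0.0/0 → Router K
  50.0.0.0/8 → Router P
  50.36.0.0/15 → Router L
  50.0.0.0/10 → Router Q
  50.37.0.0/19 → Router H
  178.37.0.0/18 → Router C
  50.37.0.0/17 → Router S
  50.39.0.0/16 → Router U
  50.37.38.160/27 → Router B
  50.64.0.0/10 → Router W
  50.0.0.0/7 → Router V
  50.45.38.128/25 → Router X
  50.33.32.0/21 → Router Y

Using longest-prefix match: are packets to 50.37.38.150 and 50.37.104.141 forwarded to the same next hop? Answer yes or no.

yes

50.37.38.150: longest match 50.37.0.0/17 -> Router S
50.37.104.141: longest match 50.37.0.0/17 -> Router S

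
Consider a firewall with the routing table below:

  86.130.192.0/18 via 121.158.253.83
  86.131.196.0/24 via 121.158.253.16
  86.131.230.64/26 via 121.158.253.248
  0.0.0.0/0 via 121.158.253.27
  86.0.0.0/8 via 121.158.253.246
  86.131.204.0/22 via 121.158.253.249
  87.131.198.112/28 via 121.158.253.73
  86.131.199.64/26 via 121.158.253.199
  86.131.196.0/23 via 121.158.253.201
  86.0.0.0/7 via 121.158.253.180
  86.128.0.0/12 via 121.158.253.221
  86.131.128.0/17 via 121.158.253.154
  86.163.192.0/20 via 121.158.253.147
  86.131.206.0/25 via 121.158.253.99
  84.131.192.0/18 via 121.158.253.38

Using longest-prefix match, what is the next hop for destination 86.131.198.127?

Routes whose prefix contains 86.131.198.127:
  0.0.0.0/0 (default, matches everything) -> 121.158.253.27
  86.0.0.0/7 (86.0.0.0 - 87.255.255.255) -> 121.158.253.180
  86.0.0.0/8 (86.0.0.0 - 86.255.255.255) -> 121.158.253.246
  86.128.0.0/12 (86.128.0.0 - 86.143.255.255) -> 121.158.253.221
  86.131.128.0/17 (86.131.128.0 - 86.131.255.255) -> 121.158.253.154
More-specific entries that do NOT match:
  87.131.198.112/28 (87.131.198.112 - 87.131.198.127) does not contain 86.131.198.127
  86.131.230.64/26 (86.131.230.64 - 86.131.230.127) does not contain 86.131.198.127
  86.131.199.64/26 (86.131.199.64 - 86.131.199.127) does not contain 86.131.198.127
  86.131.206.0/25 (86.131.206.0 - 86.131.206.127) does not contain 86.131.198.127
  86.131.196.0/24 (86.131.196.0 - 86.131.196.255) does not contain 86.131.198.127
  86.131.196.0/23 (86.131.196.0 - 86.131.197.255) does not contain 86.131.198.127
  86.131.204.0/22 (86.131.204.0 - 86.131.207.255) does not contain 86.131.198.127
  86.163.192.0/20 (86.163.192.0 - 86.163.207.255) does not contain 86.131.198.127
  86.130.192.0/18 (86.130.192.0 - 86.130.255.255) does not contain 86.131.198.127
  84.131.192.0/18 (84.131.192.0 - 84.131.255.255) does not contain 86.131.198.127
Longest matching prefix is /17 -> next hop 121.158.253.154.

121.158.253.154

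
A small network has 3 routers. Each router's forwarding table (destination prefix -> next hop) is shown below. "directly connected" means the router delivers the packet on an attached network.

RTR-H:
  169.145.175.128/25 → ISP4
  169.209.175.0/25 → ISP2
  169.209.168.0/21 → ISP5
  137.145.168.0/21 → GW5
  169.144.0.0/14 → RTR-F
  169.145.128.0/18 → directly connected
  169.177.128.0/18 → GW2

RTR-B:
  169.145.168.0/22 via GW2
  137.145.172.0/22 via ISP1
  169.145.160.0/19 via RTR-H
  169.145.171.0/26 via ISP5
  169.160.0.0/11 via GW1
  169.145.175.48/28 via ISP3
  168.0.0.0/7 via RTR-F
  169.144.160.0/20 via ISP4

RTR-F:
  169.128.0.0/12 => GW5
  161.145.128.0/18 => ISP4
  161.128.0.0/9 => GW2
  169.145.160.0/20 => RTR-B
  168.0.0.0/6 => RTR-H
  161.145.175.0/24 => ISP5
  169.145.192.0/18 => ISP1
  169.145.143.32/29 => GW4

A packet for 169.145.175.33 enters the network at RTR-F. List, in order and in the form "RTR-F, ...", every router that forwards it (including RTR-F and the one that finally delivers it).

RTR-F, RTR-B, RTR-H

At RTR-F: longest match for 169.145.175.33 is 169.145.160.0/20 -> RTR-B
At RTR-B: longest match for 169.145.175.33 is 169.145.160.0/19 -> RTR-H
At RTR-H: longest match for 169.145.175.33 is 169.145.128.0/18 -> directly connected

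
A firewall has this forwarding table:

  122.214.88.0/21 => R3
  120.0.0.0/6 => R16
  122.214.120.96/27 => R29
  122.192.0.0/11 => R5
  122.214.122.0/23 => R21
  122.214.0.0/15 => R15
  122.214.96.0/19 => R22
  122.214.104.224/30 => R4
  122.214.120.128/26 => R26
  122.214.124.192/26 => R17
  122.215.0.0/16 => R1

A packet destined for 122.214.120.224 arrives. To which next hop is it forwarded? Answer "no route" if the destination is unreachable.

R22

Routes whose prefix contains 122.214.120.224:
  120.0.0.0/6 (120.0.0.0 - 123.255.255.255) -> R16
  122.192.0.0/11 (122.192.0.0 - 122.223.255.255) -> R5
  122.214.0.0/15 (122.214.0.0 - 122.215.255.255) -> R15
  122.214.96.0/19 (122.214.96.0 - 122.214.127.255) -> R22
More-specific entries that do NOT match:
  122.214.104.224/30 (122.214.104.224 - 122.214.104.227) does not contain 122.214.120.224
  122.214.120.96/27 (122.214.120.96 - 122.214.120.127) does not contain 122.214.120.224
  122.214.120.128/26 (122.214.120.128 - 122.214.120.191) does not contain 122.214.120.224
  122.214.124.192/26 (122.214.124.192 - 122.214.124.255) does not contain 122.214.120.224
  122.214.122.0/23 (122.214.122.0 - 122.214.123.255) does not contain 122.214.120.224
  122.214.88.0/21 (122.214.88.0 - 122.214.95.255) does not contain 122.214.120.224
Longest matching prefix is /19 -> next hop R22.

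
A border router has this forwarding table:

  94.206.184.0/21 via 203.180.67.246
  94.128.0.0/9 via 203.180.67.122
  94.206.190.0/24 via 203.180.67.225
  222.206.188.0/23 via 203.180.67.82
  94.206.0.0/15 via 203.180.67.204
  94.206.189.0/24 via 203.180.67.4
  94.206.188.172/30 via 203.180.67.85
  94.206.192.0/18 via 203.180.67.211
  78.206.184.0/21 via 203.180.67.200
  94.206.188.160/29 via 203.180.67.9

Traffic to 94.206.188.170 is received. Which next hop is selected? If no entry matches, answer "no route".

203.180.67.246

Routes whose prefix contains 94.206.188.170:
  94.128.0.0/9 (94.128.0.0 - 94.255.255.255) -> 203.180.67.122
  94.206.0.0/15 (94.206.0.0 - 94.207.255.255) -> 203.180.67.204
  94.206.184.0/21 (94.206.184.0 - 94.206.191.255) -> 203.180.67.246
More-specific entries that do NOT match:
  94.206.188.172/30 (94.206.188.172 - 94.206.188.175) does not contain 94.206.188.170
  94.206.188.160/29 (94.206.188.160 - 94.206.188.167) does not contain 94.206.188.170
  94.206.190.0/24 (94.206.190.0 - 94.206.190.255) does not contain 94.206.188.170
  94.206.189.0/24 (94.206.189.0 - 94.206.189.255) does not contain 94.206.188.170
  222.206.188.0/23 (222.206.188.0 - 222.206.189.255) does not contain 94.206.188.170
Longest matching prefix is /21 -> next hop 203.180.67.246.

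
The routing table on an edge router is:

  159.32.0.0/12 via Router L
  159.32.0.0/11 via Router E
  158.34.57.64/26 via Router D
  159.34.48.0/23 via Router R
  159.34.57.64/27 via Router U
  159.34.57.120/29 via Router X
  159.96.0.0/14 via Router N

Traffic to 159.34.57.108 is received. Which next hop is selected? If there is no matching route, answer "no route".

Router L

Routes whose prefix contains 159.34.57.108:
  159.32.0.0/11 (159.32.0.0 - 159.63.255.255) -> Router E
  159.32.0.0/12 (159.32.0.0 - 159.47.255.255) -> Router L
More-specific entries that do NOT match:
  159.34.57.120/29 (159.34.57.120 - 159.34.57.127) does not contain 159.34.57.108
  159.34.57.64/27 (159.34.57.64 - 159.34.57.95) does not contain 159.34.57.108
  158.34.57.64/26 (158.34.57.64 - 158.34.57.127) does not contain 159.34.57.108
  159.34.48.0/23 (159.34.48.0 - 159.34.49.255) does not contain 159.34.57.108
  159.96.0.0/14 (159.96.0.0 - 159.99.255.255) does not contain 159.34.57.108
Longest matching prefix is /12 -> next hop Router L.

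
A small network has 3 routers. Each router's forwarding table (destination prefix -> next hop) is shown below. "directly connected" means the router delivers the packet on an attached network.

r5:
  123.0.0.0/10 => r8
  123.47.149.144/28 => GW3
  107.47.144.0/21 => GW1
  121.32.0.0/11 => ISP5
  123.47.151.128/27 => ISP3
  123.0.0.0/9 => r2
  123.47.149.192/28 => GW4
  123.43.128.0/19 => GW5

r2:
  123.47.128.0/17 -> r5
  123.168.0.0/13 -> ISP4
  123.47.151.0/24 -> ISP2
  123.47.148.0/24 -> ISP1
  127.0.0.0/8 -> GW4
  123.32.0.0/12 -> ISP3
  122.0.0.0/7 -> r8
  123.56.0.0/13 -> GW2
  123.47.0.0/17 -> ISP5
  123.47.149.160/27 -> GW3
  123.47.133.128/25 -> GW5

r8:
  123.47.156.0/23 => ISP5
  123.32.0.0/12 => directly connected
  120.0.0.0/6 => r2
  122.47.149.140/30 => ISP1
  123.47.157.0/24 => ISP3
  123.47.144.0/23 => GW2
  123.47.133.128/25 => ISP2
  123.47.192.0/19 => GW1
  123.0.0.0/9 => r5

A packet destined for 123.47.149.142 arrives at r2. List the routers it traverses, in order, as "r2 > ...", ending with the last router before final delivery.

r2 > r5 > r8

At r2: longest match for 123.47.149.142 is 123.47.128.0/17 -> r5
At r5: longest match for 123.47.149.142 is 123.0.0.0/10 -> r8
At r8: longest match for 123.47.149.142 is 123.32.0.0/12 -> directly connected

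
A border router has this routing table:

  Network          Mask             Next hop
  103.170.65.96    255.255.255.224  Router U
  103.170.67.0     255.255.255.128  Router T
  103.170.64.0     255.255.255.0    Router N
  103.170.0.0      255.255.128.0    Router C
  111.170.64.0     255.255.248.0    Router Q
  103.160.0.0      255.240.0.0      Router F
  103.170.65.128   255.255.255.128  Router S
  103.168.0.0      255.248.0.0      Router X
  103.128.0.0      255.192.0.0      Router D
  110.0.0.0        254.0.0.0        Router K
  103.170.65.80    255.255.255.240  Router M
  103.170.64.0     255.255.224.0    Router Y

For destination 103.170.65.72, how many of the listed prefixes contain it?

Prefixes containing 103.170.65.72:
  103.128.0.0/10 (103.128.0.0 - 103.191.255.255)
  103.160.0.0/12 (103.160.0.0 - 103.175.255.255)
  103.168.0.0/13 (103.168.0.0 - 103.175.255.255)
  103.170.0.0/17 (103.170.0.0 - 103.170.127.255)
  103.170.64.0/19 (103.170.64.0 - 103.170.95.255)
Total matching entries: 5.

5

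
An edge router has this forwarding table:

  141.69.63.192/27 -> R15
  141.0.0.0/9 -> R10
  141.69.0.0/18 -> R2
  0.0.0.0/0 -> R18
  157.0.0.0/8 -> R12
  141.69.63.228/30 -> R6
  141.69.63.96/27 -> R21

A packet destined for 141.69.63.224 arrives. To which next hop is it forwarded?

Routes whose prefix contains 141.69.63.224:
  0.0.0.0/0 (default, matches everything) -> R18
  141.0.0.0/9 (141.0.0.0 - 141.127.255.255) -> R10
  141.69.0.0/18 (141.69.0.0 - 141.69.63.255) -> R2
More-specific entries that do NOT match:
  141.69.63.228/30 (141.69.63.228 - 141.69.63.231) does not contain 141.69.63.224
  141.69.63.192/27 (141.69.63.192 - 141.69.63.223) does not contain 141.69.63.224
  141.69.63.96/27 (141.69.63.96 - 141.69.63.127) does not contain 141.69.63.224
Longest matching prefix is /18 -> next hop R2.

R2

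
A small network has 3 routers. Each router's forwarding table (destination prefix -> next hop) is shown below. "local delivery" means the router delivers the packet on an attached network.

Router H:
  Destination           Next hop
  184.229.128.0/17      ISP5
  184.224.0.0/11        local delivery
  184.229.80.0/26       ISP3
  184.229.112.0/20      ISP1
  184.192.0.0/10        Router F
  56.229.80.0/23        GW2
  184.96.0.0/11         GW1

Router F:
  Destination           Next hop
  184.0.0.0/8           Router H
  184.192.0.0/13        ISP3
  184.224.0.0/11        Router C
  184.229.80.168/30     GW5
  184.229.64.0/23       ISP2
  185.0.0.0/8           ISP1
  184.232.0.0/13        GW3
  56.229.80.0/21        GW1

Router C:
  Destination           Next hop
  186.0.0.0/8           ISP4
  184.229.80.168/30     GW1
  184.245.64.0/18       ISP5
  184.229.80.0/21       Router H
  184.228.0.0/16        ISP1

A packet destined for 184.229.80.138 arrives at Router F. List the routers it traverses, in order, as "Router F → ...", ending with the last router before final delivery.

At Router F: longest match for 184.229.80.138 is 184.224.0.0/11 -> Router C
At Router C: longest match for 184.229.80.138 is 184.229.80.0/21 -> Router H
At Router H: longest match for 184.229.80.138 is 184.224.0.0/11 -> local delivery

Router F → Router C → Router H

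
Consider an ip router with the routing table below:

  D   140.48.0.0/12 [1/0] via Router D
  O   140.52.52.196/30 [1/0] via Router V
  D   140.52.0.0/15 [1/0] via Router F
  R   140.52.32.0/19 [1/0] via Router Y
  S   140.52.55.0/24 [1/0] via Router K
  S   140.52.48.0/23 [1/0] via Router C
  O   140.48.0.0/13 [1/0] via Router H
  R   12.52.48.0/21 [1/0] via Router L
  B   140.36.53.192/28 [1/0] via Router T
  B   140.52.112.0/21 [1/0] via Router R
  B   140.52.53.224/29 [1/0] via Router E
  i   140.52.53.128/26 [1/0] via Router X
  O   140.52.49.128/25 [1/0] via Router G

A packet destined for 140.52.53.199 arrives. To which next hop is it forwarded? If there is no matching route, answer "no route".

Router Y

Routes whose prefix contains 140.52.53.199:
  140.48.0.0/12 (140.48.0.0 - 140.63.255.255) -> Router D
  140.48.0.0/13 (140.48.0.0 - 140.55.255.255) -> Router H
  140.52.0.0/15 (140.52.0.0 - 140.53.255.255) -> Router F
  140.52.32.0/19 (140.52.32.0 - 140.52.63.255) -> Router Y
More-specific entries that do NOT match:
  140.52.52.196/30 (140.52.52.196 - 140.52.52.199) does not contain 140.52.53.199
  140.52.53.224/29 (140.52.53.224 - 140.52.53.231) does not contain 140.52.53.199
  140.36.53.192/28 (140.36.53.192 - 140.36.53.207) does not contain 140.52.53.199
  140.52.53.128/26 (140.52.53.128 - 140.52.53.191) does not contain 140.52.53.199
  140.52.49.128/25 (140.52.49.128 - 140.52.49.255) does not contain 140.52.53.199
  140.52.55.0/24 (140.52.55.0 - 140.52.55.255) does not contain 140.52.53.199
  140.52.48.0/23 (140.52.48.0 - 140.52.49.255) does not contain 140.52.53.199
  12.52.48.0/21 (12.52.48.0 - 12.52.55.255) does not contain 140.52.53.199
  140.52.112.0/21 (140.52.112.0 - 140.52.119.255) does not contain 140.52.53.199
Longest matching prefix is /19 -> next hop Router Y.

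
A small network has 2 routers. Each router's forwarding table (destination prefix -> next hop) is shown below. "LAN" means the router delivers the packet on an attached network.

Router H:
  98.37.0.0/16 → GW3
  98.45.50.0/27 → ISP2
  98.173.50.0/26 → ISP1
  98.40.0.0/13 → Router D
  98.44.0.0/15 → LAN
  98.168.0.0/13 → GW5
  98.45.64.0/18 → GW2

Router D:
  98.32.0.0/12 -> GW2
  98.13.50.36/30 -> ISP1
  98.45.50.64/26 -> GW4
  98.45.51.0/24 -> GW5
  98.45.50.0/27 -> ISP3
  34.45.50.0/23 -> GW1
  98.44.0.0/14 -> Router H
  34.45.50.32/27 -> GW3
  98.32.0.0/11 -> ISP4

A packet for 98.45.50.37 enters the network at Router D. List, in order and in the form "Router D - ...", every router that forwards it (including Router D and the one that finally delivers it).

Router D - Router H

At Router D: longest match for 98.45.50.37 is 98.44.0.0/14 -> Router H
At Router H: longest match for 98.45.50.37 is 98.44.0.0/15 -> LAN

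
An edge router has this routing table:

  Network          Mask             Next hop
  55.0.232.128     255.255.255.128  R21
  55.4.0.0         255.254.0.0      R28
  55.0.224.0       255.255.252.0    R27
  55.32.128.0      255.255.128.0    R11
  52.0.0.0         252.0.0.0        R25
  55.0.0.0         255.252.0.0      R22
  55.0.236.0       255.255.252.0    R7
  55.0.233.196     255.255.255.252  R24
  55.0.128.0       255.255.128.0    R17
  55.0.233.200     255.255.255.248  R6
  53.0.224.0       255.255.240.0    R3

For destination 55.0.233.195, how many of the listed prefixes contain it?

Prefixes containing 55.0.233.195:
  52.0.0.0/6 (52.0.0.0 - 55.255.255.255)
  55.0.0.0/14 (55.0.0.0 - 55.3.255.255)
  55.0.128.0/17 (55.0.128.0 - 55.0.255.255)
Total matching entries: 3.

3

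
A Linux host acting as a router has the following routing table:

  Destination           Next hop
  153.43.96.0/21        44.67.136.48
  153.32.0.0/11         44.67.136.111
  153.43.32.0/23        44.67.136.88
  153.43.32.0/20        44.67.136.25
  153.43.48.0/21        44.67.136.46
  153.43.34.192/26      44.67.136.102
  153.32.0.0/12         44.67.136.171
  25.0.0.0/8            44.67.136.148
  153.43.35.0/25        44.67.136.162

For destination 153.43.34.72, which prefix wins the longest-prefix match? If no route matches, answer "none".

Entries matching 153.43.34.72:
  153.32.0.0/11 (153.32.0.0 - 153.63.255.255)
  153.32.0.0/12 (153.32.0.0 - 153.47.255.255)
  153.43.32.0/20 (153.43.32.0 - 153.43.47.255)
Most specific is 153.43.32.0/20.

153.43.32.0/20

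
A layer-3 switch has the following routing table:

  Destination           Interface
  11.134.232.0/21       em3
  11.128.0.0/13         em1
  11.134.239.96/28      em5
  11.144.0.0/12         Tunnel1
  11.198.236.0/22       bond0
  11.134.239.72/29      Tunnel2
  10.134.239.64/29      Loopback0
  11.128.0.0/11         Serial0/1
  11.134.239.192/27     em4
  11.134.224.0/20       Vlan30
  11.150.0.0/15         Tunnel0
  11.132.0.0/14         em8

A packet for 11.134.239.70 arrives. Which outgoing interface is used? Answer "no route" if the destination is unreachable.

em3

Routes whose prefix contains 11.134.239.70:
  11.128.0.0/11 (11.128.0.0 - 11.159.255.255) -> Serial0/1
  11.128.0.0/13 (11.128.0.0 - 11.135.255.255) -> em1
  11.132.0.0/14 (11.132.0.0 - 11.135.255.255) -> em8
  11.134.224.0/20 (11.134.224.0 - 11.134.239.255) -> Vlan30
  11.134.232.0/21 (11.134.232.0 - 11.134.239.255) -> em3
More-specific entries that do NOT match:
  11.134.239.72/29 (11.134.239.72 - 11.134.239.79) does not contain 11.134.239.70
  10.134.239.64/29 (10.134.239.64 - 10.134.239.71) does not contain 11.134.239.70
  11.134.239.96/28 (11.134.239.96 - 11.134.239.111) does not contain 11.134.239.70
  11.134.239.192/27 (11.134.239.192 - 11.134.239.223) does not contain 11.134.239.70
  11.198.236.0/22 (11.198.236.0 - 11.198.239.255) does not contain 11.134.239.70
Longest matching prefix is /21 -> interface em3.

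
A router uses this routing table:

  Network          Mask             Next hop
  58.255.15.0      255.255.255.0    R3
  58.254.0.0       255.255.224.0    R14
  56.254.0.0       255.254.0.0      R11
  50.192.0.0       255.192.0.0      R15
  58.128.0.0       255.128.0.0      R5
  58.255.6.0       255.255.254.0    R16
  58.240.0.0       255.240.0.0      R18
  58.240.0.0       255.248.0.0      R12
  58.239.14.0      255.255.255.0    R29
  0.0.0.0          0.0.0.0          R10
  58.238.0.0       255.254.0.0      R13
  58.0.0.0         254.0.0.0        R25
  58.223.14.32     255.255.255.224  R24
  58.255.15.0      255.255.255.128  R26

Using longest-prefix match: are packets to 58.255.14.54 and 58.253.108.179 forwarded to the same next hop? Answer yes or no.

yes

58.255.14.54: longest match 58.240.0.0/12 -> R18
58.253.108.179: longest match 58.240.0.0/12 -> R18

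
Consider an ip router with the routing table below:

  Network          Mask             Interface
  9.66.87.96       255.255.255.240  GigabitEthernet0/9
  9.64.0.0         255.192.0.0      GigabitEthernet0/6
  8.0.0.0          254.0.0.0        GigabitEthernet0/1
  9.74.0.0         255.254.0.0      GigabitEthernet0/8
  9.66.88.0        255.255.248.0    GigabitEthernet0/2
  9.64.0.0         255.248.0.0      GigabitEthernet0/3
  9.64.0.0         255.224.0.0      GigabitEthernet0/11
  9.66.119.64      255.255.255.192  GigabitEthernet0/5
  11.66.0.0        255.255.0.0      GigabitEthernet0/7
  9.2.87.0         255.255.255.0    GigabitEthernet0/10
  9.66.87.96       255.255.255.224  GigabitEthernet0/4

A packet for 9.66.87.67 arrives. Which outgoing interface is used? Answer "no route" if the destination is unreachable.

GigabitEthernet0/3

Routes whose prefix contains 9.66.87.67:
  8.0.0.0/7 (8.0.0.0 - 9.255.255.255) -> GigabitEthernet0/1
  9.64.0.0/10 (9.64.0.0 - 9.127.255.255) -> GigabitEthernet0/6
  9.64.0.0/11 (9.64.0.0 - 9.95.255.255) -> GigabitEthernet0/11
  9.64.0.0/13 (9.64.0.0 - 9.71.255.255) -> GigabitEthernet0/3
More-specific entries that do NOT match:
  9.66.87.96/28 (9.66.87.96 - 9.66.87.111) does not contain 9.66.87.67
  9.66.87.96/27 (9.66.87.96 - 9.66.87.127) does not contain 9.66.87.67
  9.66.119.64/26 (9.66.119.64 - 9.66.119.127) does not contain 9.66.87.67
  9.2.87.0/24 (9.2.87.0 - 9.2.87.255) does not contain 9.66.87.67
  9.66.88.0/21 (9.66.88.0 - 9.66.95.255) does not contain 9.66.87.67
  11.66.0.0/16 (11.66.0.0 - 11.66.255.255) does not contain 9.66.87.67
  9.74.0.0/15 (9.74.0.0 - 9.75.255.255) does not contain 9.66.87.67
Longest matching prefix is /13 -> interface GigabitEthernet0/3.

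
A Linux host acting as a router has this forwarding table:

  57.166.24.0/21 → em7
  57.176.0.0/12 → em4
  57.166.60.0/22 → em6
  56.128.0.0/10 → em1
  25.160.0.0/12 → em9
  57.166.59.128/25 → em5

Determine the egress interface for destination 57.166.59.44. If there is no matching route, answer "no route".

no route

No entry's prefix contains 57.166.59.44; there is no default route.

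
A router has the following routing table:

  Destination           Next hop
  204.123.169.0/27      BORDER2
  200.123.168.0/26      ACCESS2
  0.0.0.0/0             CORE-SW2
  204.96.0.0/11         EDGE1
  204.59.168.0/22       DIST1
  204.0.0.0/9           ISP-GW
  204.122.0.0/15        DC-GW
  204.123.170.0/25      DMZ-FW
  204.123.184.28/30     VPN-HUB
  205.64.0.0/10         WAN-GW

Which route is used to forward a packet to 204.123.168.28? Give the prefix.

Entries matching 204.123.168.28:
  0.0.0.0/0 (default, matches everything)
  204.0.0.0/9 (204.0.0.0 - 204.127.255.255)
  204.96.0.0/11 (204.96.0.0 - 204.127.255.255)
  204.122.0.0/15 (204.122.0.0 - 204.123.255.255)
Most specific is 204.122.0.0/15.

204.122.0.0/15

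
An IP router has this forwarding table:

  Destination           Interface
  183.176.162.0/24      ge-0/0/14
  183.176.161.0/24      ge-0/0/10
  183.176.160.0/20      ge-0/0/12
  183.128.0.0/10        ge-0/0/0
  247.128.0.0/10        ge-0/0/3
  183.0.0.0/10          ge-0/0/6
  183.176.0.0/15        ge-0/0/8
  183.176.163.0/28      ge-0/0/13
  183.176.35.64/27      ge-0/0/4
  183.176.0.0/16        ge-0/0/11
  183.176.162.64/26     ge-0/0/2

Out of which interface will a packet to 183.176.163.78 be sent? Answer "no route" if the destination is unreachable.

ge-0/0/12

Routes whose prefix contains 183.176.163.78:
  183.128.0.0/10 (183.128.0.0 - 183.191.255.255) -> ge-0/0/0
  183.176.0.0/15 (183.176.0.0 - 183.177.255.255) -> ge-0/0/8
  183.176.0.0/16 (183.176.0.0 - 183.176.255.255) -> ge-0/0/11
  183.176.160.0/20 (183.176.160.0 - 183.176.175.255) -> ge-0/0/12
More-specific entries that do NOT match:
  183.176.163.0/28 (183.176.163.0 - 183.176.163.15) does not contain 183.176.163.78
  183.176.35.64/27 (183.176.35.64 - 183.176.35.95) does not contain 183.176.163.78
  183.176.162.64/26 (183.176.162.64 - 183.176.162.127) does not contain 183.176.163.78
  183.176.162.0/24 (183.176.162.0 - 183.176.162.255) does not contain 183.176.163.78
  183.176.161.0/24 (183.176.161.0 - 183.176.161.255) does not contain 183.176.163.78
Longest matching prefix is /20 -> interface ge-0/0/12.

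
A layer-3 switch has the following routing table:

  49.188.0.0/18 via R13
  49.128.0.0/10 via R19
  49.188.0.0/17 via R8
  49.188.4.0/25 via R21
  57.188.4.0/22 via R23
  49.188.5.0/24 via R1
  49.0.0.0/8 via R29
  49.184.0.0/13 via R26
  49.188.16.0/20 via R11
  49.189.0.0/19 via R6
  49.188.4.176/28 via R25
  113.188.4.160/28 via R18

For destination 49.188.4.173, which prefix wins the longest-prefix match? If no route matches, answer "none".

Entries matching 49.188.4.173:
  49.0.0.0/8 (49.0.0.0 - 49.255.255.255)
  49.128.0.0/10 (49.128.0.0 - 49.191.255.255)
  49.184.0.0/13 (49.184.0.0 - 49.191.255.255)
  49.188.0.0/17 (49.188.0.0 - 49.188.127.255)
  49.188.0.0/18 (49.188.0.0 - 49.188.63.255)
Most specific is 49.188.0.0/18.

49.188.0.0/18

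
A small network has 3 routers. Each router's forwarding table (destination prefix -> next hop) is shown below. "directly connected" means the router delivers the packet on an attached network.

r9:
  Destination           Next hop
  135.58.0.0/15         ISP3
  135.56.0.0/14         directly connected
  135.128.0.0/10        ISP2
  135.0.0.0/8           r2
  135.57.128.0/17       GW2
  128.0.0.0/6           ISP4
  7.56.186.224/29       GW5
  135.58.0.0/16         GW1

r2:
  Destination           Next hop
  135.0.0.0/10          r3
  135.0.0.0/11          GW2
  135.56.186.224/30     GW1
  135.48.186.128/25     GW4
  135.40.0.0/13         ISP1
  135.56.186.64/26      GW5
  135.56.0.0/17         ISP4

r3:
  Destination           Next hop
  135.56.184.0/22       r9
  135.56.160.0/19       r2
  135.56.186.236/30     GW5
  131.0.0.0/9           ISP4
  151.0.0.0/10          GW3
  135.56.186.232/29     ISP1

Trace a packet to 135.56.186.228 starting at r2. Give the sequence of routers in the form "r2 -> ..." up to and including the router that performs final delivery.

r2 -> r3 -> r9

At r2: longest match for 135.56.186.228 is 135.0.0.0/10 -> r3
At r3: longest match for 135.56.186.228 is 135.56.184.0/22 -> r9
At r9: longest match for 135.56.186.228 is 135.56.0.0/14 -> directly connected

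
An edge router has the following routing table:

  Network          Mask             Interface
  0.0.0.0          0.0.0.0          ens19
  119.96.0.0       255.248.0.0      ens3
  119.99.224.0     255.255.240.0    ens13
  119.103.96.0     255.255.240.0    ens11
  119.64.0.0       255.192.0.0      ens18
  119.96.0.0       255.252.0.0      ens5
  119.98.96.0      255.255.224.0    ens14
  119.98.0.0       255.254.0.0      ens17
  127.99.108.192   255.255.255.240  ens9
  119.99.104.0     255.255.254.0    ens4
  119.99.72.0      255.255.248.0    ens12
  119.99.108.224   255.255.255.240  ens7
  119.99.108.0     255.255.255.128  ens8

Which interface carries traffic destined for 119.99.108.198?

ens17

Routes whose prefix contains 119.99.108.198:
  0.0.0.0/0 (default, matches everything) -> ens19
  119.64.0.0/10 (119.64.0.0 - 119.127.255.255) -> ens18
  119.96.0.0/13 (119.96.0.0 - 119.103.255.255) -> ens3
  119.96.0.0/14 (119.96.0.0 - 119.99.255.255) -> ens5
  119.98.0.0/15 (119.98.0.0 - 119.99.255.255) -> ens17
More-specific entries that do NOT match:
  127.99.108.192/28 (127.99.108.192 - 127.99.108.207) does not contain 119.99.108.198
  119.99.108.224/28 (119.99.108.224 - 119.99.108.239) does not contain 119.99.108.198
  119.99.108.0/25 (119.99.108.0 - 119.99.108.127) does not contain 119.99.108.198
  119.99.104.0/23 (119.99.104.0 - 119.99.105.255) does not contain 119.99.108.198
  119.99.72.0/21 (119.99.72.0 - 119.99.79.255) does not contain 119.99.108.198
  119.99.224.0/20 (119.99.224.0 - 119.99.239.255) does not contain 119.99.108.198
  119.103.96.0/20 (119.103.96.0 - 119.103.111.255) does not contain 119.99.108.198
  119.98.96.0/19 (119.98.96.0 - 119.98.127.255) does not contain 119.99.108.198
Longest matching prefix is /15 -> interface ens17.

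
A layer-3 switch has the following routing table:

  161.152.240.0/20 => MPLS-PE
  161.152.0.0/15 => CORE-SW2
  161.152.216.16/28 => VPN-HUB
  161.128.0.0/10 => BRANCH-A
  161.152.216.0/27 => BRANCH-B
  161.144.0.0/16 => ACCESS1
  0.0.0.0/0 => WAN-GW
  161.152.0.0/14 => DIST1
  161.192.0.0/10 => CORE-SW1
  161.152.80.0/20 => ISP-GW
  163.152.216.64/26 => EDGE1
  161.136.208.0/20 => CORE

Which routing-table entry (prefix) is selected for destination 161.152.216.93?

Entries matching 161.152.216.93:
  0.0.0.0/0 (default, matches everything)
  161.128.0.0/10 (161.128.0.0 - 161.191.255.255)
  161.152.0.0/14 (161.152.0.0 - 161.155.255.255)
  161.152.0.0/15 (161.152.0.0 - 161.153.255.255)
Most specific is 161.152.0.0/15.

161.152.0.0/15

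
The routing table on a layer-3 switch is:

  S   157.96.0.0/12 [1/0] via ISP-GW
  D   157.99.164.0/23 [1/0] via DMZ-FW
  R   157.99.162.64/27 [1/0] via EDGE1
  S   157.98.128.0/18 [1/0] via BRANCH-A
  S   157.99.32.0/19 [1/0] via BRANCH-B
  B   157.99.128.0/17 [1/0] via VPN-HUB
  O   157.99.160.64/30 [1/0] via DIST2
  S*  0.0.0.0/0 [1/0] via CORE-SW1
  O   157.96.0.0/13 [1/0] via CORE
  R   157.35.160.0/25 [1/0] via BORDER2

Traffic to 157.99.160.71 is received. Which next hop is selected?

VPN-HUB

Routes whose prefix contains 157.99.160.71:
  0.0.0.0/0 (default, matches everything) -> CORE-SW1
  157.96.0.0/12 (157.96.0.0 - 157.111.255.255) -> ISP-GW
  157.96.0.0/13 (157.96.0.0 - 157.103.255.255) -> CORE
  157.99.128.0/17 (157.99.128.0 - 157.99.255.255) -> VPN-HUB
More-specific entries that do NOT match:
  157.99.160.64/30 (157.99.160.64 - 157.99.160.67) does not contain 157.99.160.71
  157.99.162.64/27 (157.99.162.64 - 157.99.162.95) does not contain 157.99.160.71
  157.35.160.0/25 (157.35.160.0 - 157.35.160.127) does not contain 157.99.160.71
  157.99.164.0/23 (157.99.164.0 - 157.99.165.255) does not contain 157.99.160.71
  157.99.32.0/19 (157.99.32.0 - 157.99.63.255) does not contain 157.99.160.71
  157.98.128.0/18 (157.98.128.0 - 157.98.191.255) does not contain 157.99.160.71
Longest matching prefix is /17 -> next hop VPN-HUB.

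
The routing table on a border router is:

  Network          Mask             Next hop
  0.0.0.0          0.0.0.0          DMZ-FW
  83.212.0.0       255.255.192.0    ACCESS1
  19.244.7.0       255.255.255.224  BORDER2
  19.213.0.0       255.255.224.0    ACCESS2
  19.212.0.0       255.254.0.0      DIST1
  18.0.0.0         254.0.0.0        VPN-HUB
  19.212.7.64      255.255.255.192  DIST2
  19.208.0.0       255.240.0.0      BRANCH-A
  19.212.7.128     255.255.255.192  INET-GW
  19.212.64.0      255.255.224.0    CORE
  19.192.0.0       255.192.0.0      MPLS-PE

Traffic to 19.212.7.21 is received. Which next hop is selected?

DIST1

Routes whose prefix contains 19.212.7.21:
  0.0.0.0/0 (default, matches everything) -> DMZ-FW
  18.0.0.0/7 (18.0.0.0 - 19.255.255.255) -> VPN-HUB
  19.192.0.0/10 (19.192.0.0 - 19.255.255.255) -> MPLS-PE
  19.208.0.0/12 (19.208.0.0 - 19.223.255.255) -> BRANCH-A
  19.212.0.0/15 (19.212.0.0 - 19.213.255.255) -> DIST1
More-specific entries that do NOT match:
  19.244.7.0/27 (19.244.7.0 - 19.244.7.31) does not contain 19.212.7.21
  19.212.7.64/26 (19.212.7.64 - 19.212.7.127) does not contain 19.212.7.21
  19.212.7.128/26 (19.212.7.128 - 19.212.7.191) does not contain 19.212.7.21
  19.213.0.0/19 (19.213.0.0 - 19.213.31.255) does not contain 19.212.7.21
  19.212.64.0/19 (19.212.64.0 - 19.212.95.255) does not contain 19.212.7.21
  83.212.0.0/18 (83.212.0.0 - 83.212.63.255) does not contain 19.212.7.21
Longest matching prefix is /15 -> next hop DIST1.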